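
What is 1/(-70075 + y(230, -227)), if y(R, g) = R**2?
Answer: -1/17175 ≈ -5.8224e-5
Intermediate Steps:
1/(-70075 + y(230, -227)) = 1/(-70075 + 230**2) = 1/(-70075 + 52900) = 1/(-17175) = -1/17175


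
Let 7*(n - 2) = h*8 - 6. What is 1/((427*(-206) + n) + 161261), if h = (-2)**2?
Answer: 7/513133 ≈ 1.3642e-5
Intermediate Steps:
h = 4
n = 40/7 (n = 2 + (4*8 - 6)/7 = 2 + (32 - 6)/7 = 2 + (1/7)*26 = 2 + 26/7 = 40/7 ≈ 5.7143)
1/((427*(-206) + n) + 161261) = 1/((427*(-206) + 40/7) + 161261) = 1/((-87962 + 40/7) + 161261) = 1/(-615694/7 + 161261) = 1/(513133/7) = 7/513133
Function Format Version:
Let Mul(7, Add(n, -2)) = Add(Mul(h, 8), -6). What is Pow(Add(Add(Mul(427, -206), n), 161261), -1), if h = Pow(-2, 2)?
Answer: Rational(7, 513133) ≈ 1.3642e-5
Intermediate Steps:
h = 4
n = Rational(40, 7) (n = Add(2, Mul(Rational(1, 7), Add(Mul(4, 8), -6))) = Add(2, Mul(Rational(1, 7), Add(32, -6))) = Add(2, Mul(Rational(1, 7), 26)) = Add(2, Rational(26, 7)) = Rational(40, 7) ≈ 5.7143)
Pow(Add(Add(Mul(427, -206), n), 161261), -1) = Pow(Add(Add(Mul(427, -206), Rational(40, 7)), 161261), -1) = Pow(Add(Add(-87962, Rational(40, 7)), 161261), -1) = Pow(Add(Rational(-615694, 7), 161261), -1) = Pow(Rational(513133, 7), -1) = Rational(7, 513133)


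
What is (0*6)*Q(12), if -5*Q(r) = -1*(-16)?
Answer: 0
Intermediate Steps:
Q(r) = -16/5 (Q(r) = -(-1)*(-16)/5 = -1/5*16 = -16/5)
(0*6)*Q(12) = (0*6)*(-16/5) = 0*(-16/5) = 0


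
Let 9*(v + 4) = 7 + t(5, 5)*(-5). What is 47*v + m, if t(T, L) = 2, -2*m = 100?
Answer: -761/3 ≈ -253.67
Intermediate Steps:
m = -50 (m = -½*100 = -50)
v = -13/3 (v = -4 + (7 + 2*(-5))/9 = -4 + (7 - 10)/9 = -4 + (⅑)*(-3) = -4 - ⅓ = -13/3 ≈ -4.3333)
47*v + m = 47*(-13/3) - 50 = -611/3 - 50 = -761/3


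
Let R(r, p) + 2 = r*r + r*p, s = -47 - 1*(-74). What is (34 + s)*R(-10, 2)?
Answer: 4758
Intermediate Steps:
s = 27 (s = -47 + 74 = 27)
R(r, p) = -2 + r² + p*r (R(r, p) = -2 + (r*r + r*p) = -2 + (r² + p*r) = -2 + r² + p*r)
(34 + s)*R(-10, 2) = (34 + 27)*(-2 + (-10)² + 2*(-10)) = 61*(-2 + 100 - 20) = 61*78 = 4758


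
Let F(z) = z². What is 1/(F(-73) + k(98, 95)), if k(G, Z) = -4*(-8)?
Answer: 1/5361 ≈ 0.00018653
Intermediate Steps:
k(G, Z) = 32
1/(F(-73) + k(98, 95)) = 1/((-73)² + 32) = 1/(5329 + 32) = 1/5361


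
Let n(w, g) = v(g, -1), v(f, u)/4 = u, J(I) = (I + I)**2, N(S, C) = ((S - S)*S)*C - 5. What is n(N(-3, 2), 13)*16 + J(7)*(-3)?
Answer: -652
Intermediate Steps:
N(S, C) = -5 (N(S, C) = (0*S)*C - 5 = 0*C - 5 = 0 - 5 = -5)
J(I) = 4*I**2 (J(I) = (2*I)**2 = 4*I**2)
v(f, u) = 4*u
n(w, g) = -4 (n(w, g) = 4*(-1) = -4)
n(N(-3, 2), 13)*16 + J(7)*(-3) = -4*16 + (4*7**2)*(-3) = -64 + (4*49)*(-3) = -64 + 196*(-3) = -64 - 588 = -652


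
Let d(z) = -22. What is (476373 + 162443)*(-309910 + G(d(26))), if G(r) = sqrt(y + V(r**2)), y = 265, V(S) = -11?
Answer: -197975466560 + 638816*sqrt(254) ≈ -1.9797e+11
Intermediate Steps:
G(r) = sqrt(254) (G(r) = sqrt(265 - 11) = sqrt(254))
(476373 + 162443)*(-309910 + G(d(26))) = (476373 + 162443)*(-309910 + sqrt(254)) = 638816*(-309910 + sqrt(254)) = -197975466560 + 638816*sqrt(254)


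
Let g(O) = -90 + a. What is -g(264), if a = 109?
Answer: -19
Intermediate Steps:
g(O) = 19 (g(O) = -90 + 109 = 19)
-g(264) = -1*19 = -19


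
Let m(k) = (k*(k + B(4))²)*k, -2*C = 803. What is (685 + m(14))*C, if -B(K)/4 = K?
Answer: -1179607/2 ≈ -5.8980e+5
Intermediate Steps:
C = -803/2 (C = -½*803 = -803/2 ≈ -401.50)
B(K) = -4*K
m(k) = k²*(-16 + k)² (m(k) = (k*(k - 4*4)²)*k = (k*(k - 16)²)*k = (k*(-16 + k)²)*k = k²*(-16 + k)²)
(685 + m(14))*C = (685 + 14²*(-16 + 14)²)*(-803/2) = (685 + 196*(-2)²)*(-803/2) = (685 + 196*4)*(-803/2) = (685 + 784)*(-803/2) = 1469*(-803/2) = -1179607/2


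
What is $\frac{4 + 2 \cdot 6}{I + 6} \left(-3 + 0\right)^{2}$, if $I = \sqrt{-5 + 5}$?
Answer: $24$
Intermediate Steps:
$I = 0$ ($I = \sqrt{0} = 0$)
$\frac{4 + 2 \cdot 6}{I + 6} \left(-3 + 0\right)^{2} = \frac{4 + 2 \cdot 6}{0 + 6} \left(-3 + 0\right)^{2} = \frac{4 + 12}{6} \left(-3\right)^{2} = 16 \cdot \frac{1}{6} \cdot 9 = \frac{8}{3} \cdot 9 = 24$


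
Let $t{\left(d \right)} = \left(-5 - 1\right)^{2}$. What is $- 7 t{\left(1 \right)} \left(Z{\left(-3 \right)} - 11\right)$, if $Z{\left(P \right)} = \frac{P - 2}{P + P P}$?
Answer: $2982$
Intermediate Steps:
$t{\left(d \right)} = 36$ ($t{\left(d \right)} = \left(-6\right)^{2} = 36$)
$Z{\left(P \right)} = \frac{-2 + P}{P + P^{2}}$
$- 7 t{\left(1 \right)} \left(Z{\left(-3 \right)} - 11\right) = \left(-7\right) 36 \left(\frac{-2 - 3}{\left(-3\right) \left(1 - 3\right)} - 11\right) = - 252 \left(\left(- \frac{1}{3}\right) \frac{1}{-2} \left(-5\right) - 11\right) = - 252 \left(\left(- \frac{1}{3}\right) \left(- \frac{1}{2}\right) \left(-5\right) - 11\right) = - 252 \left(- \frac{5}{6} - 11\right) = \left(-252\right) \left(- \frac{71}{6}\right) = 2982$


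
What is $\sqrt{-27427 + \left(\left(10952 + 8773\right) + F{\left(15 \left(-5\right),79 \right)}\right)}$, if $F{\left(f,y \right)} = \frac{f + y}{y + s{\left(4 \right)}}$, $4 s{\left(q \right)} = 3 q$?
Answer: $\frac{2 i \sqrt{3236745}}{41} \approx 87.761 i$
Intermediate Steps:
$s{\left(q \right)} = \frac{3 q}{4}$
$F{\left(f,y \right)} = \frac{f + y}{3 + y}$ ($F{\left(f,y \right)} = \frac{f + y}{y + \frac{3}{4} \cdot 4} = \frac{f + y}{y + 3} = \frac{f + y}{3 + y}$)
$\sqrt{-27427 + \left(\left(10952 + 8773\right) + F{\left(15 \left(-5\right),79 \right)}\right)} = \sqrt{-27427 + \left(\left(10952 + 8773\right) + \frac{15 \left(-5\right) + 79}{3 + 79}\right)} = \sqrt{-27427 + \left(19725 + \frac{-75 + 79}{82}\right)} = \sqrt{-27427 + \left(19725 + \frac{1}{82} \cdot 4\right)} = \sqrt{-27427 + \left(19725 + \frac{2}{41}\right)} = \sqrt{-27427 + \frac{808727}{41}} = \sqrt{- \frac{315780}{41}} = \frac{2 i \sqrt{3236745}}{41}$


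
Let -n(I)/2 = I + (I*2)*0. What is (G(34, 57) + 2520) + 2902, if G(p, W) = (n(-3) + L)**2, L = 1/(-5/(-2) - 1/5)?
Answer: 2890142/529 ≈ 5463.4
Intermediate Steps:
L = 10/23 (L = 1/(-5*(-1/2) - 1*1/5) = 1/(5/2 - 1/5) = 1/(23/10) = 10/23 ≈ 0.43478)
n(I) = -2*I (n(I) = -2*(I + (I*2)*0) = -2*(I + (2*I)*0) = -2*(I + 0) = -2*I)
G(p, W) = 21904/529 (G(p, W) = (-2*(-3) + 10/23)**2 = (6 + 10/23)**2 = (148/23)**2 = 21904/529)
(G(34, 57) + 2520) + 2902 = (21904/529 + 2520) + 2902 = 1354984/529 + 2902 = 2890142/529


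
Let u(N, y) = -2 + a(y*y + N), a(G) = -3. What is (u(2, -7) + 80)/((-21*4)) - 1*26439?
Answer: -740317/28 ≈ -26440.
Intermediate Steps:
u(N, y) = -5 (u(N, y) = -2 - 3 = -5)
(u(2, -7) + 80)/((-21*4)) - 1*26439 = (-5 + 80)/((-21*4)) - 1*26439 = 75/(-84) - 26439 = 75*(-1/84) - 26439 = -25/28 - 26439 = -740317/28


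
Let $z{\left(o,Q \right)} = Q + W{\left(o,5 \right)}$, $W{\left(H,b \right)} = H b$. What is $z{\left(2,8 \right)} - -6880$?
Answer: $6898$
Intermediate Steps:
$z{\left(o,Q \right)} = Q + 5 o$ ($z{\left(o,Q \right)} = Q + o 5 = Q + 5 o$)
$z{\left(2,8 \right)} - -6880 = \left(8 + 5 \cdot 2\right) - -6880 = \left(8 + 10\right) + 6880 = 18 + 6880 = 6898$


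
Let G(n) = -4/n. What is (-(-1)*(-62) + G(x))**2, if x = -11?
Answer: 459684/121 ≈ 3799.0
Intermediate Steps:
(-(-1)*(-62) + G(x))**2 = (-(-1)*(-62) - 4/(-11))**2 = (-1*62 - 4*(-1/11))**2 = (-62 + 4/11)**2 = (-678/11)**2 = 459684/121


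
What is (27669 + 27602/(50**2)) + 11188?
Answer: 48585051/1250 ≈ 38868.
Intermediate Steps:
(27669 + 27602/(50**2)) + 11188 = (27669 + 27602/2500) + 11188 = (27669 + 27602*(1/2500)) + 11188 = (27669 + 13801/1250) + 11188 = 34600051/1250 + 11188 = 48585051/1250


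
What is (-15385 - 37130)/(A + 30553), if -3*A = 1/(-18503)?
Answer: -2915055135/1695966478 ≈ -1.7188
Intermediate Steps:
A = 1/55509 (A = -⅓/(-18503) = -⅓*(-1/18503) = 1/55509 ≈ 1.8015e-5)
(-15385 - 37130)/(A + 30553) = (-15385 - 37130)/(1/55509 + 30553) = -52515/1695966478/55509 = -52515*55509/1695966478 = -2915055135/1695966478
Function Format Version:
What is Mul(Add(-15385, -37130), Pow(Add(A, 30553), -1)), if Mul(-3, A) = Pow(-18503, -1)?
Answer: Rational(-2915055135, 1695966478) ≈ -1.7188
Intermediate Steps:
A = Rational(1, 55509) (A = Mul(Rational(-1, 3), Pow(-18503, -1)) = Mul(Rational(-1, 3), Rational(-1, 18503)) = Rational(1, 55509) ≈ 1.8015e-5)
Mul(Add(-15385, -37130), Pow(Add(A, 30553), -1)) = Mul(Add(-15385, -37130), Pow(Add(Rational(1, 55509), 30553), -1)) = Mul(-52515, Pow(Rational(1695966478, 55509), -1)) = Mul(-52515, Rational(55509, 1695966478)) = Rational(-2915055135, 1695966478)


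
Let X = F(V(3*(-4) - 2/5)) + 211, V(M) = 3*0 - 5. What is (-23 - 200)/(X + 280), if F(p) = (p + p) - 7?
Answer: -223/474 ≈ -0.47046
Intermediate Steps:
V(M) = -5 (V(M) = 0 - 5 = -5)
F(p) = -7 + 2*p (F(p) = 2*p - 7 = -7 + 2*p)
X = 194 (X = (-7 + 2*(-5)) + 211 = (-7 - 10) + 211 = -17 + 211 = 194)
(-23 - 200)/(X + 280) = (-23 - 200)/(194 + 280) = -223/474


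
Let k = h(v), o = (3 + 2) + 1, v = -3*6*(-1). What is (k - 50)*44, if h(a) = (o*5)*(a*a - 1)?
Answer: 424160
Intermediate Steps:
v = 18 (v = -18*(-1) = 18)
o = 6 (o = 5 + 1 = 6)
h(a) = -30 + 30*a² (h(a) = (6*5)*(a*a - 1) = 30*(a² - 1) = 30*(-1 + a²) = -30 + 30*a²)
k = 9690 (k = -30 + 30*18² = -30 + 30*324 = -30 + 9720 = 9690)
(k - 50)*44 = (9690 - 50)*44 = 9640*44 = 424160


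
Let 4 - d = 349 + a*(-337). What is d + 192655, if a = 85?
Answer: 220955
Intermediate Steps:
d = 28300 (d = 4 - (349 + 85*(-337)) = 4 - (349 - 28645) = 4 - 1*(-28296) = 4 + 28296 = 28300)
d + 192655 = 28300 + 192655 = 220955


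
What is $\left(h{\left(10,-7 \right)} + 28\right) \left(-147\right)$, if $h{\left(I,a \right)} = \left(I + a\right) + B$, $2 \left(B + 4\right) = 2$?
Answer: $-4116$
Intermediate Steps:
$B = -3$ ($B = -4 + \frac{1}{2} \cdot 2 = -4 + 1 = -3$)
$h{\left(I,a \right)} = -3 + I + a$ ($h{\left(I,a \right)} = \left(I + a\right) - 3 = -3 + I + a$)
$\left(h{\left(10,-7 \right)} + 28\right) \left(-147\right) = \left(\left(-3 + 10 - 7\right) + 28\right) \left(-147\right) = \left(0 + 28\right) \left(-147\right) = 28 \left(-147\right) = -4116$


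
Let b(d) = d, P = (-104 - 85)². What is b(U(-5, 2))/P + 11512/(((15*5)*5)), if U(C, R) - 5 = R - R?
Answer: 137074009/4465125 ≈ 30.699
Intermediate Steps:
U(C, R) = 5 (U(C, R) = 5 + (R - R) = 5 + 0 = 5)
P = 35721 (P = (-189)² = 35721)
b(U(-5, 2))/P + 11512/(((15*5)*5)) = 5/35721 + 11512/(((15*5)*5)) = 5*(1/35721) + 11512/((75*5)) = 5/35721 + 11512/375 = 137074009/4465125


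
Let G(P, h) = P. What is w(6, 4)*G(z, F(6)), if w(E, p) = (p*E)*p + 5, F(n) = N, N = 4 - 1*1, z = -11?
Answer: -1111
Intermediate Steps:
N = 3 (N = 4 - 1 = 3)
F(n) = 3
w(E, p) = 5 + E*p**2 (w(E, p) = (E*p)*p + 5 = E*p**2 + 5 = 5 + E*p**2)
w(6, 4)*G(z, F(6)) = (5 + 6*4**2)*(-11) = (5 + 6*16)*(-11) = (5 + 96)*(-11) = 101*(-11) = -1111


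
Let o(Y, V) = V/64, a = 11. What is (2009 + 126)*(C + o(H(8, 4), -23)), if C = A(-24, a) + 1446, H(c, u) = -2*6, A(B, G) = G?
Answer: 199035375/64 ≈ 3.1099e+6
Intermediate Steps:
H(c, u) = -12
o(Y, V) = V/64 (o(Y, V) = V*(1/64) = V/64)
C = 1457 (C = 11 + 1446 = 1457)
(2009 + 126)*(C + o(H(8, 4), -23)) = (2009 + 126)*(1457 + (1/64)*(-23)) = 2135*(1457 - 23/64) = 2135*(93225/64) = 199035375/64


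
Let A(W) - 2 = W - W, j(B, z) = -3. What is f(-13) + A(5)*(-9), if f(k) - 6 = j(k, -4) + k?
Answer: -28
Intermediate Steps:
A(W) = 2 (A(W) = 2 + (W - W) = 2 + 0 = 2)
f(k) = 3 + k (f(k) = 6 + (-3 + k) = 3 + k)
f(-13) + A(5)*(-9) = (3 - 13) + 2*(-9) = -10 - 18 = -28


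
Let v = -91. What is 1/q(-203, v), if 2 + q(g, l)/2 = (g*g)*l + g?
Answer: -1/7500448 ≈ -1.3333e-7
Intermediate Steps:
q(g, l) = -4 + 2*g + 2*l*g² (q(g, l) = -4 + 2*((g*g)*l + g) = -4 + 2*(g²*l + g) = -4 + 2*(l*g² + g) = -4 + 2*(g + l*g²) = -4 + (2*g + 2*l*g²) = -4 + 2*g + 2*l*g²)
1/q(-203, v) = 1/(-4 + 2*(-203) + 2*(-91)*(-203)²) = 1/(-4 - 406 + 2*(-91)*41209) = 1/(-4 - 406 - 7500038) = 1/(-7500448) = -1/7500448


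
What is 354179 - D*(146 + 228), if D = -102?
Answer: 392327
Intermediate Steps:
354179 - D*(146 + 228) = 354179 - (-102)*(146 + 228) = 354179 - (-102)*374 = 354179 - 1*(-38148) = 354179 + 38148 = 392327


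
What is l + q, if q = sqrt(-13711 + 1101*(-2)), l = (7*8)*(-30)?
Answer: -1680 + I*sqrt(15913) ≈ -1680.0 + 126.15*I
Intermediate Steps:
l = -1680 (l = 56*(-30) = -1680)
q = I*sqrt(15913) (q = sqrt(-13711 - 2202) = sqrt(-15913) = I*sqrt(15913) ≈ 126.15*I)
l + q = -1680 + I*sqrt(15913)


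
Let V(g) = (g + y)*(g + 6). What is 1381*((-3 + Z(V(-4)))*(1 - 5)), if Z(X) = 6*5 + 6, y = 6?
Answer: -182292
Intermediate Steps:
V(g) = (6 + g)**2 (V(g) = (g + 6)*(g + 6) = (6 + g)*(6 + g) = (6 + g)**2)
Z(X) = 36 (Z(X) = 30 + 6 = 36)
1381*((-3 + Z(V(-4)))*(1 - 5)) = 1381*((-3 + 36)*(1 - 5)) = 1381*(33*(-4)) = 1381*(-132) = -182292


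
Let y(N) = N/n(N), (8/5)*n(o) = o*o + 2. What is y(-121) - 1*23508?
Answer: -1721139188/73215 ≈ -23508.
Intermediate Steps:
n(o) = 5/4 + 5*o**2/8 (n(o) = 5*(o*o + 2)/8 = 5*(o**2 + 2)/8 = 5*(2 + o**2)/8 = 5/4 + 5*o**2/8)
y(N) = N/(5/4 + 5*N**2/8)
y(-121) - 1*23508 = (8/5)*(-121)/(2 + (-121)**2) - 1*23508 = (8/5)*(-121)/(2 + 14641) - 23508 = (8/5)*(-121)/14643 - 23508 = (8/5)*(-121)*(1/14643) - 23508 = -968/73215 - 23508 = -1721139188/73215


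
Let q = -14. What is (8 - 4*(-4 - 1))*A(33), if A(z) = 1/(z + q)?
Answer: 28/19 ≈ 1.4737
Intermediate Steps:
A(z) = 1/(-14 + z) (A(z) = 1/(z - 14) = 1/(-14 + z))
(8 - 4*(-4 - 1))*A(33) = (8 - 4*(-4 - 1))/(-14 + 33) = (8 - 4*(-5))/19 = (8 + 20)*(1/19) = 28*(1/19) = 28/19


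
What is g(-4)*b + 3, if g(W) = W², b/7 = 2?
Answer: 227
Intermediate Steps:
b = 14 (b = 7*2 = 14)
g(-4)*b + 3 = (-4)²*14 + 3 = 16*14 + 3 = 224 + 3 = 227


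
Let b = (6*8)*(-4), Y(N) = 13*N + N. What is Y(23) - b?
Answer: 514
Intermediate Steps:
Y(N) = 14*N
b = -192 (b = 48*(-4) = -192)
Y(23) - b = 14*23 - 1*(-192) = 322 + 192 = 514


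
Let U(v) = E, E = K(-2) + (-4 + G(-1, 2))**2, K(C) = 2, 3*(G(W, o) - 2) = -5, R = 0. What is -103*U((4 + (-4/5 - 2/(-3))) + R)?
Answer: -14317/9 ≈ -1590.8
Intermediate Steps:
G(W, o) = 1/3 (G(W, o) = 2 + (1/3)*(-5) = 2 - 5/3 = 1/3)
E = 139/9 (E = 2 + (-4 + 1/3)**2 = 2 + (-11/3)**2 = 2 + 121/9 = 139/9 ≈ 15.444)
U(v) = 139/9
-103*U((4 + (-4/5 - 2/(-3))) + R) = -103*139/9 = -14317/9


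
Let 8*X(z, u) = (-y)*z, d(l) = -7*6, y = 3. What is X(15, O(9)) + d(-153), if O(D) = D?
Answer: -381/8 ≈ -47.625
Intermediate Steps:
d(l) = -42
X(z, u) = -3*z/8 (X(z, u) = ((-1*3)*z)/8 = (-3*z)/8 = -3*z/8)
X(15, O(9)) + d(-153) = -3/8*15 - 42 = -45/8 - 42 = -381/8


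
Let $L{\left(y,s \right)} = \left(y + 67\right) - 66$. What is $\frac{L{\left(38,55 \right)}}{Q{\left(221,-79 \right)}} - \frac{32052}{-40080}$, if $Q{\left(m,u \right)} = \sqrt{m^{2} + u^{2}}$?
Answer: $\frac{2671}{3340} + \frac{39 \sqrt{55082}}{55082} \approx 0.96587$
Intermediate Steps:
$L{\left(y,s \right)} = 1 + y$ ($L{\left(y,s \right)} = \left(67 + y\right) - 66 = 1 + y$)
$\frac{L{\left(38,55 \right)}}{Q{\left(221,-79 \right)}} - \frac{32052}{-40080} = \frac{1 + 38}{\sqrt{221^{2} + \left(-79\right)^{2}}} - \frac{32052}{-40080} = \frac{39}{\sqrt{48841 + 6241}} - - \frac{2671}{3340} = \frac{39}{\sqrt{55082}} + \frac{2671}{3340} = 39 \frac{\sqrt{55082}}{55082} + \frac{2671}{3340} = \frac{39 \sqrt{55082}}{55082} + \frac{2671}{3340} = \frac{2671}{3340} + \frac{39 \sqrt{55082}}{55082}$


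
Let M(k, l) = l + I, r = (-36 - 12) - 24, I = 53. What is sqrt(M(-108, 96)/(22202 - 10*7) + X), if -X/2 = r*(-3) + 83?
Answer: I*sqrt(73228076471)/11066 ≈ 24.454*I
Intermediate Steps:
r = -72 (r = -48 - 24 = -72)
M(k, l) = 53 + l (M(k, l) = l + 53 = 53 + l)
X = -598 (X = -2*(-72*(-3) + 83) = -2*(216 + 83) = -2*299 = -598)
sqrt(M(-108, 96)/(22202 - 10*7) + X) = sqrt((53 + 96)/(22202 - 10*7) - 598) = sqrt(149/(22202 - 70) - 598) = sqrt(149/22132 - 598) = sqrt(-13234787/22132) = I*sqrt(73228076471)/11066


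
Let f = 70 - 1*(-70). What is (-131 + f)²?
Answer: 81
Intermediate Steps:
f = 140 (f = 70 + 70 = 140)
(-131 + f)² = (-131 + 140)² = 9² = 81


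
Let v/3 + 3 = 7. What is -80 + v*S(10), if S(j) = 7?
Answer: 4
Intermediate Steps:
v = 12 (v = -9 + 3*7 = -9 + 21 = 12)
-80 + v*S(10) = -80 + 12*7 = -80 + 84 = 4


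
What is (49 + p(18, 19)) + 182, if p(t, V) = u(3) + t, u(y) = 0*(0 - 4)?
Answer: 249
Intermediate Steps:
u(y) = 0 (u(y) = 0*(-4) = 0)
p(t, V) = t (p(t, V) = 0 + t = t)
(49 + p(18, 19)) + 182 = (49 + 18) + 182 = 67 + 182 = 249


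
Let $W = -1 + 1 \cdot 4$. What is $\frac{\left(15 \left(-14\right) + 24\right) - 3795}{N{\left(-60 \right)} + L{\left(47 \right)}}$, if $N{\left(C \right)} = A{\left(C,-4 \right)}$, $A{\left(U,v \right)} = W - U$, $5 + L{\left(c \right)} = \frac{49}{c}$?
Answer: $- \frac{62369}{925} \approx -67.426$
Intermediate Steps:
$W = 3$ ($W = -1 + 4 = 3$)
$L{\left(c \right)} = -5 + \frac{49}{c}$
$A{\left(U,v \right)} = 3 - U$
$N{\left(C \right)} = 3 - C$
$\frac{\left(15 \left(-14\right) + 24\right) - 3795}{N{\left(-60 \right)} + L{\left(47 \right)}} = \frac{\left(15 \left(-14\right) + 24\right) - 3795}{\left(3 - -60\right) - \left(5 - \frac{49}{47}\right)} = \frac{\left(-210 + 24\right) - 3795}{\left(3 + 60\right) + \left(-5 + 49 \cdot \frac{1}{47}\right)} = \frac{-186 - 3795}{63 + \left(-5 + \frac{49}{47}\right)} = - \frac{3981}{63 - \frac{186}{47}} = - \frac{3981}{\frac{2775}{47}} = \left(-3981\right) \frac{47}{2775} = - \frac{62369}{925}$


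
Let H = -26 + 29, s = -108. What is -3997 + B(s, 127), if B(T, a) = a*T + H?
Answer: -17710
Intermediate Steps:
H = 3
B(T, a) = 3 + T*a (B(T, a) = a*T + 3 = T*a + 3 = 3 + T*a)
-3997 + B(s, 127) = -3997 + (3 - 108*127) = -3997 + (3 - 13716) = -3997 - 13713 = -17710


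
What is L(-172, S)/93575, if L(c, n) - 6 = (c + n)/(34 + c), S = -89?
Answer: 363/4304450 ≈ 8.4331e-5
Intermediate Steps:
L(c, n) = 6 + (c + n)/(34 + c)
L(-172, S)/93575 = ((204 - 89 + 7*(-172))/(34 - 172))/93575 = ((204 - 89 - 1204)/(-138))*(1/93575) = -1/138*(-1089)*(1/93575) = (363/46)*(1/93575) = 363/4304450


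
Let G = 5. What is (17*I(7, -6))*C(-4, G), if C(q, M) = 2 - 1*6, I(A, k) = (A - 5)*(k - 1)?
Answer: 952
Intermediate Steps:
I(A, k) = (-1 + k)*(-5 + A) (I(A, k) = (-5 + A)*(-1 + k) = (-1 + k)*(-5 + A))
C(q, M) = -4 (C(q, M) = 2 - 6 = -4)
(17*I(7, -6))*C(-4, G) = (17*(5 - 1*7 - 5*(-6) + 7*(-6)))*(-4) = (17*(5 - 7 + 30 - 42))*(-4) = (17*(-14))*(-4) = -238*(-4) = 952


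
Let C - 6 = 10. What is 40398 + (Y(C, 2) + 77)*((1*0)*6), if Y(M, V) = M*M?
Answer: 40398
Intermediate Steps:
C = 16 (C = 6 + 10 = 16)
Y(M, V) = M²
40398 + (Y(C, 2) + 77)*((1*0)*6) = 40398 + (16² + 77)*((1*0)*6) = 40398 + (256 + 77)*(0*6) = 40398 + 333*0 = 40398 + 0 = 40398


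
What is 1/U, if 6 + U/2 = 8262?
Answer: 1/16512 ≈ 6.0562e-5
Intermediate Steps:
U = 16512 (U = -12 + 2*8262 = -12 + 16524 = 16512)
1/U = 1/16512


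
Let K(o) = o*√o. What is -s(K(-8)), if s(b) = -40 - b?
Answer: 40 - 16*I*√2 ≈ 40.0 - 22.627*I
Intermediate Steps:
K(o) = o^(3/2)
-s(K(-8)) = -(-40 - (-8)^(3/2)) = -(-40 - (-16)*I*√2) = -(-40 + 16*I*√2) = 40 - 16*I*√2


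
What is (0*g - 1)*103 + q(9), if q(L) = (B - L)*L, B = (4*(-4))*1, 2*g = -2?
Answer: -328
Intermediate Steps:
g = -1 (g = (1/2)*(-2) = -1)
B = -16 (B = -16*1 = -16)
q(L) = L*(-16 - L) (q(L) = (-16 - L)*L = L*(-16 - L))
(0*g - 1)*103 + q(9) = (0*(-1) - 1)*103 - 1*9*(16 + 9) = (0 - 1)*103 - 1*9*25 = -1*103 - 225 = -103 - 225 = -328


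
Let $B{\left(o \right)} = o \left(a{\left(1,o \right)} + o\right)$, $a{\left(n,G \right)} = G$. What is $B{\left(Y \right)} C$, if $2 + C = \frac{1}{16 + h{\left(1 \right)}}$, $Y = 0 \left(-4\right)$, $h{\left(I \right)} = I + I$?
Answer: $0$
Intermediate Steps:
$h{\left(I \right)} = 2 I$
$Y = 0$
$B{\left(o \right)} = 2 o^{2}$ ($B{\left(o \right)} = o \left(o + o\right) = o 2 o = 2 o^{2}$)
$C = - \frac{35}{18}$ ($C = -2 + \frac{1}{16 + 2 \cdot 1} = -2 + \frac{1}{16 + 2} = -2 + \frac{1}{18} = - \frac{35}{18} \approx -1.9444$)
$B{\left(Y \right)} C = 2 \cdot 0^{2} \left(- \frac{35}{18}\right) = 2 \cdot 0 \left(- \frac{35}{18}\right) = 0 \left(- \frac{35}{18}\right) = 0$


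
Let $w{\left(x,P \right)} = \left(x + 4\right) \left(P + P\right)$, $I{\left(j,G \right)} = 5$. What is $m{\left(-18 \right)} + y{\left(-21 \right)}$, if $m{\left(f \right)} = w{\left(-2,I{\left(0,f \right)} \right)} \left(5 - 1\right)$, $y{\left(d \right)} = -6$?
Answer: $74$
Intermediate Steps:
$w{\left(x,P \right)} = 2 P \left(4 + x\right)$ ($w{\left(x,P \right)} = \left(4 + x\right) 2 P = 2 P \left(4 + x\right)$)
$m{\left(f \right)} = 80$ ($m{\left(f \right)} = 2 \cdot 5 \left(4 - 2\right) \left(5 - 1\right) = 2 \cdot 5 \cdot 2 \cdot 4 = 20 \cdot 4 = 80$)
$m{\left(-18 \right)} + y{\left(-21 \right)} = 80 - 6 = 74$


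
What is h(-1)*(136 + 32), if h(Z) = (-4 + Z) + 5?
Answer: 0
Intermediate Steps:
h(Z) = 1 + Z
h(-1)*(136 + 32) = (1 - 1)*(136 + 32) = 0*168 = 0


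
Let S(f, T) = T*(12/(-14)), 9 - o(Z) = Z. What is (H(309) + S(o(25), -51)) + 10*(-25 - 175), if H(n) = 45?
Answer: -13379/7 ≈ -1911.3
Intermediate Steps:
o(Z) = 9 - Z
S(f, T) = -6*T/7 (S(f, T) = T*(12*(-1/14)) = T*(-6/7) = -6*T/7)
(H(309) + S(o(25), -51)) + 10*(-25 - 175) = (45 - 6/7*(-51)) + 10*(-25 - 175) = (45 + 306/7) + 10*(-200) = 621/7 - 2000 = -13379/7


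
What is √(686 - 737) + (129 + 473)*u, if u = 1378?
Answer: 829556 + I*√51 ≈ 8.2956e+5 + 7.1414*I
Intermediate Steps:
√(686 - 737) + (129 + 473)*u = √(686 - 737) + (129 + 473)*1378 = √(-51) + 602*1378 = I*√51 + 829556 = 829556 + I*√51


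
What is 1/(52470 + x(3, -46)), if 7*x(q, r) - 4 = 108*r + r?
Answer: 7/362280 ≈ 1.9322e-5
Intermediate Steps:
x(q, r) = 4/7 + 109*r/7 (x(q, r) = 4/7 + (108*r + r)/7 = 4/7 + (109*r)/7 = 4/7 + 109*r/7)
1/(52470 + x(3, -46)) = 1/(52470 + (4/7 + (109/7)*(-46))) = 1/(52470 + (4/7 - 5014/7)) = 1/(52470 - 5010/7) = 1/(362280/7) = 7/362280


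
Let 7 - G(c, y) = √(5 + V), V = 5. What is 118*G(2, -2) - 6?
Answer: 820 - 118*√10 ≈ 446.85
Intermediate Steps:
G(c, y) = 7 - √10 (G(c, y) = 7 - √(5 + 5) = 7 - √10)
118*G(2, -2) - 6 = 118*(7 - √10) - 6 = (826 - 118*√10) - 6 = 820 - 118*√10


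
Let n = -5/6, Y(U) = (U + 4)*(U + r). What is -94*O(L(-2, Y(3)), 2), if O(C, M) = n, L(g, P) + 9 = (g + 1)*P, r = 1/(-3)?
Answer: 235/3 ≈ 78.333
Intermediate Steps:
r = -⅓ ≈ -0.33333
Y(U) = (4 + U)*(-⅓ + U) (Y(U) = (U + 4)*(U - ⅓) = (4 + U)*(-⅓ + U))
L(g, P) = -9 + P*(1 + g) (L(g, P) = -9 + (g + 1)*P = -9 + (1 + g)*P = -9 + P*(1 + g))
n = -⅚ (n = -5*⅙ = -⅚ ≈ -0.83333)
O(C, M) = -⅚
-94*O(L(-2, Y(3)), 2) = -94*(-⅚) = 235/3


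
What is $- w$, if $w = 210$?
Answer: $-210$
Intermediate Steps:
$- w = \left(-1\right) 210 = -210$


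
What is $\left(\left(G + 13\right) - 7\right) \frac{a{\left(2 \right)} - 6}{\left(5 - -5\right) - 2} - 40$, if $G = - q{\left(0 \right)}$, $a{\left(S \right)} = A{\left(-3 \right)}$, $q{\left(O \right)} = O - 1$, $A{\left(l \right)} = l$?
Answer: $- \frac{383}{8} \approx -47.875$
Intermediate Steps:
$q{\left(O \right)} = -1 + O$
$a{\left(S \right)} = -3$
$G = 1$ ($G = - (-1 + 0) = \left(-1\right) \left(-1\right) = 1$)
$\left(\left(G + 13\right) - 7\right) \frac{a{\left(2 \right)} - 6}{\left(5 - -5\right) - 2} - 40 = \left(\left(1 + 13\right) - 7\right) \frac{-3 - 6}{\left(5 - -5\right) - 2} - 40 = \left(14 - 7\right) \left(- \frac{9}{\left(5 + 5\right) - 2}\right) - 40 = 7 \left(- \frac{9}{10 - 2}\right) - 40 = 7 \left(- \frac{9}{8}\right) - 40 = - \frac{63}{8} - 40 = - \frac{383}{8}$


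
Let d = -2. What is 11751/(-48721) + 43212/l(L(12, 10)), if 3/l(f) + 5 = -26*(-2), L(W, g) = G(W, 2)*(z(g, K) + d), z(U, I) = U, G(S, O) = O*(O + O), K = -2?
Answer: 32983520597/48721 ≈ 6.7699e+5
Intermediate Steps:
G(S, O) = 2*O**2 (G(S, O) = O*(2*O) = 2*O**2)
L(W, g) = -16 + 8*g (L(W, g) = (2*2**2)*(g - 2) = (2*4)*(-2 + g) = 8*(-2 + g) = -16 + 8*g)
l(f) = 3/47 (l(f) = 3/(-5 - 26*(-2)) = 3/(-5 + 52) = 3/47)
11751/(-48721) + 43212/l(L(12, 10)) = 11751/(-48721) + 43212/(3/47) = 11751*(-1/48721) + 43212*(47/3) = -11751/48721 + 676988 = 32983520597/48721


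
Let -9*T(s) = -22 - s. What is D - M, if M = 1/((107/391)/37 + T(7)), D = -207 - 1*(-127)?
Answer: -33770683/420506 ≈ -80.310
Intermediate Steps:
T(s) = 22/9 + s/9 (T(s) = -(-22 - s)/9 = 22/9 + s/9)
D = -80 (D = -207 + 127 = -80)
M = 130203/420506 (M = 1/((107/391)/37 + (22/9 + (1/9)*7)) = 1/((107*(1/391))*(1/37) + (22/9 + 7/9)) = 1/((107/391)*(1/37) + 29/9) = 1/(107/14467 + 29/9) = 1/(420506/130203) = 130203/420506 ≈ 0.30963)
D - M = -80 - 1*130203/420506 = -80 - 130203/420506 = -33770683/420506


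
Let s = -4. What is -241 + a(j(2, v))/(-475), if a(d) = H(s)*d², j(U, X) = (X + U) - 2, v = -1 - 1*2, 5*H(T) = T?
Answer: -572339/2375 ≈ -240.98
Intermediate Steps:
H(T) = T/5
v = -3 (v = -1 - 2 = -3)
j(U, X) = -2 + U + X (j(U, X) = (U + X) - 2 = -2 + U + X)
a(d) = -4*d²/5 (a(d) = ((⅕)*(-4))*d² = -4*d²/5)
-241 + a(j(2, v))/(-475) = -241 - 4*(-2 + 2 - 3)²/5/(-475) = -241 - ⅘*(-3)²*(-1/475) = -241 - ⅘*9*(-1/475) = -241 - 36/5*(-1/475) = -241 + 36/2375 = -572339/2375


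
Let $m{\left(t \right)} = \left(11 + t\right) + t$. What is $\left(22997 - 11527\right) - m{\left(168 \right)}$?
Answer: $11123$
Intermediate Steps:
$m{\left(t \right)} = 11 + 2 t$
$\left(22997 - 11527\right) - m{\left(168 \right)} = \left(22997 - 11527\right) - \left(11 + 2 \cdot 168\right) = 11470 - \left(11 + 336\right) = 11470 - 347 = 11123$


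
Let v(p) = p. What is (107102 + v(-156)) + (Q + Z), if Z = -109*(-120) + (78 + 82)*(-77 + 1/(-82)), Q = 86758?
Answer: 7972944/41 ≈ 1.9446e+5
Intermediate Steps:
Z = 31080/41 (Z = 13080 + 160*(-77 - 1/82) = 13080 + 160*(-6315/82) = 13080 - 505200/41 = 31080/41 ≈ 758.05)
(107102 + v(-156)) + (Q + Z) = (107102 - 156) + (86758 + 31080/41) = 106946 + 3588158/41 = 7972944/41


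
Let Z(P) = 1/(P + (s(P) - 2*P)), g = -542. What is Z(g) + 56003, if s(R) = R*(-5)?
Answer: 182121757/3252 ≈ 56003.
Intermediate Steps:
s(R) = -5*R
Z(P) = -1/(6*P) (Z(P) = 1/(P + (-5*P - 2*P)) = 1/(P - 7*P) = 1/(-6*P) = -1/(6*P))
Z(g) + 56003 = -⅙/(-542) + 56003 = -⅙*(-1/542) + 56003 = 1/3252 + 56003 = 182121757/3252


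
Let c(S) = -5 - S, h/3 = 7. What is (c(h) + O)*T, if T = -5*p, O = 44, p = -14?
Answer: 1260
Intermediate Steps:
h = 21 (h = 3*7 = 21)
T = 70 (T = -5*(-14) = 70)
(c(h) + O)*T = ((-5 - 1*21) + 44)*70 = ((-5 - 21) + 44)*70 = (-26 + 44)*70 = 18*70 = 1260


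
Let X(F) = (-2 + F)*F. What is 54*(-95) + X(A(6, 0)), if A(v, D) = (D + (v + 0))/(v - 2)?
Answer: -20523/4 ≈ -5130.8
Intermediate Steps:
A(v, D) = (D + v)/(-2 + v)
X(F) = F*(-2 + F)
54*(-95) + X(A(6, 0)) = 54*(-95) + ((0 + 6)/(-2 + 6))*(-2 + (0 + 6)/(-2 + 6)) = -5130 + (6/4)*(-2 + 6/4) = -5130 + ((¼)*6)*(-2 + (¼)*6) = -5130 + 3*(-2 + 3/2)/2 = -5130 + (3/2)*(-½) = -5130 - ¾ = -20523/4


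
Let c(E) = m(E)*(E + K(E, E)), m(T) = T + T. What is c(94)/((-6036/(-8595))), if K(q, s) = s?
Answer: 25315140/503 ≈ 50328.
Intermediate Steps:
m(T) = 2*T
c(E) = 4*E² (c(E) = (2*E)*(E + E) = (2*E)*(2*E) = 4*E²)
c(94)/((-6036/(-8595))) = (4*94²)/((-6036/(-8595))) = (4*8836)/((-6036*(-1/8595))) = 35344/(2012/2865) = 35344*(2865/2012) = 25315140/503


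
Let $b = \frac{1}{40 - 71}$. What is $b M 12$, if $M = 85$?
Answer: $- \frac{1020}{31} \approx -32.903$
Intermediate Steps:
$b = - \frac{1}{31}$ ($b = \frac{1}{-31} = - \frac{1}{31} \approx -0.032258$)
$b M 12 = \left(- \frac{1}{31}\right) 85 \cdot 12 = \left(- \frac{85}{31}\right) 12 = - \frac{1020}{31}$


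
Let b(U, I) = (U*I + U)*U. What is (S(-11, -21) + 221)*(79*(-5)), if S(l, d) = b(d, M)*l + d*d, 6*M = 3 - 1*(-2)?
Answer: 6502885/2 ≈ 3.2514e+6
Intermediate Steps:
M = ⅚ (M = (3 - 1*(-2))/6 = (3 + 2)/6 = (⅙)*5 = ⅚ ≈ 0.83333)
b(U, I) = U*(U + I*U) (b(U, I) = (I*U + U)*U = (U + I*U)*U = U*(U + I*U))
S(l, d) = d² + 11*l*d²/6 (S(l, d) = (d²*(1 + ⅚))*l + d*d = (d²*(11/6))*l + d² = (11*d²/6)*l + d² = 11*l*d²/6 + d² = d² + 11*l*d²/6)
(S(-11, -21) + 221)*(79*(-5)) = ((⅙)*(-21)²*(6 + 11*(-11)) + 221)*(79*(-5)) = ((⅙)*441*(6 - 121) + 221)*(-395) = ((⅙)*441*(-115) + 221)*(-395) = (-16905/2 + 221)*(-395) = -16463/2*(-395) = 6502885/2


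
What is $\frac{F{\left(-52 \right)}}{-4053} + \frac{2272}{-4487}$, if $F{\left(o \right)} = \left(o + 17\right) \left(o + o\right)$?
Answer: $- \frac{3648728}{2597973} \approx -1.4045$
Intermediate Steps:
$F{\left(o \right)} = 2 o \left(17 + o\right)$ ($F{\left(o \right)} = \left(17 + o\right) 2 o = 2 o \left(17 + o\right)$)
$\frac{F{\left(-52 \right)}}{-4053} + \frac{2272}{-4487} = \frac{2 \left(-52\right) \left(17 - 52\right)}{-4053} + \frac{2272}{-4487} = 2 \left(-52\right) \left(-35\right) \left(- \frac{1}{4053}\right) + 2272 \left(- \frac{1}{4487}\right) = 3640 \left(- \frac{1}{4053}\right) - \frac{2272}{4487} = - \frac{520}{579} - \frac{2272}{4487} = - \frac{3648728}{2597973}$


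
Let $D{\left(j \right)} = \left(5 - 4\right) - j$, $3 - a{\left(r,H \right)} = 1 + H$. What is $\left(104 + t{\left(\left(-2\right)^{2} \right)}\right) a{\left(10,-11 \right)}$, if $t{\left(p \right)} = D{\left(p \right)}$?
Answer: $1313$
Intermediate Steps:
$a{\left(r,H \right)} = 2 - H$ ($a{\left(r,H \right)} = 3 - \left(1 + H\right) = 2 - H$)
$D{\left(j \right)} = 1 - j$ ($D{\left(j \right)} = \left(5 - 4\right) - j = 1 - j$)
$t{\left(p \right)} = 1 - p$
$\left(104 + t{\left(\left(-2\right)^{2} \right)}\right) a{\left(10,-11 \right)} = \left(104 + \left(1 - \left(-2\right)^{2}\right)\right) \left(2 - -11\right) = \left(104 + \left(1 - 4\right)\right) \left(2 + 11\right) = \left(104 + \left(1 - 4\right)\right) 13 = \left(104 - 3\right) 13 = 101 \cdot 13 = 1313$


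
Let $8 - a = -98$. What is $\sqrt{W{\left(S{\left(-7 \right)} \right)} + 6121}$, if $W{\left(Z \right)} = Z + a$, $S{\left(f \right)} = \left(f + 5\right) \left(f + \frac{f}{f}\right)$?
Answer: $\sqrt{6239} \approx 78.987$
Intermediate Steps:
$a = 106$ ($a = 8 - -98 = 8 + 98 = 106$)
$S{\left(f \right)} = \left(1 + f\right) \left(5 + f\right)$ ($S{\left(f \right)} = \left(5 + f\right) \left(f + 1\right) = \left(5 + f\right) \left(1 + f\right) = \left(1 + f\right) \left(5 + f\right)$)
$W{\left(Z \right)} = 106 + Z$ ($W{\left(Z \right)} = Z + 106 = 106 + Z$)
$\sqrt{W{\left(S{\left(-7 \right)} \right)} + 6121} = \sqrt{\left(106 + \left(5 + \left(-7\right)^{2} + 6 \left(-7\right)\right)\right) + 6121} = \sqrt{\left(106 + \left(5 + 49 - 42\right)\right) + 6121} = \sqrt{\left(106 + 12\right) + 6121} = \sqrt{118 + 6121} = \sqrt{6239}$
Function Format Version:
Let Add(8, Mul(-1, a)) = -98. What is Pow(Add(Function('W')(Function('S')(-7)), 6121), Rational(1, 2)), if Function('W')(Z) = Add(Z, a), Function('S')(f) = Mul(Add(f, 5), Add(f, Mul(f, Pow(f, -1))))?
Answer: Pow(6239, Rational(1, 2)) ≈ 78.987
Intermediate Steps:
a = 106 (a = Add(8, Mul(-1, -98)) = Add(8, 98) = 106)
Function('S')(f) = Mul(Add(1, f), Add(5, f)) (Function('S')(f) = Mul(Add(5, f), Add(f, 1)) = Mul(Add(5, f), Add(1, f)) = Mul(Add(1, f), Add(5, f)))
Function('W')(Z) = Add(106, Z) (Function('W')(Z) = Add(Z, 106) = Add(106, Z))
Pow(Add(Function('W')(Function('S')(-7)), 6121), Rational(1, 2)) = Pow(Add(Add(106, Add(5, Pow(-7, 2), Mul(6, -7))), 6121), Rational(1, 2)) = Pow(Add(Add(106, Add(5, 49, -42)), 6121), Rational(1, 2)) = Pow(Add(Add(106, 12), 6121), Rational(1, 2)) = Pow(Add(118, 6121), Rational(1, 2)) = Pow(6239, Rational(1, 2))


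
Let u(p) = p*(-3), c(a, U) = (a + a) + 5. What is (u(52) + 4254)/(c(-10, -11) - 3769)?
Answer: -2049/1892 ≈ -1.0830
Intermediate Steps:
c(a, U) = 5 + 2*a (c(a, U) = 2*a + 5 = 5 + 2*a)
u(p) = -3*p
(u(52) + 4254)/(c(-10, -11) - 3769) = (-3*52 + 4254)/((5 + 2*(-10)) - 3769) = (-156 + 4254)/((5 - 20) - 3769) = 4098/(-15 - 3769) = 4098/(-3784) = 4098*(-1/3784) = -2049/1892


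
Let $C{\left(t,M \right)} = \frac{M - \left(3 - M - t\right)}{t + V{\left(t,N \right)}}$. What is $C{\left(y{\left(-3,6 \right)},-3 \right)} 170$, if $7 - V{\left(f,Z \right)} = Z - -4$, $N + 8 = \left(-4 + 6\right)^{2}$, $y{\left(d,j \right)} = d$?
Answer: $-510$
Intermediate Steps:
$N = -4$ ($N = -8 + \left(-4 + 6\right)^{2} = -8 + 2^{2} = -8 + 4 = -4$)
$V{\left(f,Z \right)} = 3 - Z$ ($V{\left(f,Z \right)} = 7 - \left(Z - -4\right) = 7 - \left(Z + 4\right) = 7 - \left(4 + Z\right) = 3 - Z$)
$C{\left(t,M \right)} = \frac{-3 + t + 2 M}{7 + t}$ ($C{\left(t,M \right)} = \frac{M - \left(3 - M - t\right)}{t + \left(3 - -4\right)} = \frac{M - \left(3 - M - t\right)}{t + \left(3 + 4\right)} = \frac{M + \left(-3 + M + t\right)}{t + 7} = \frac{-3 + t + 2 M}{7 + t}$)
$C{\left(y{\left(-3,6 \right)},-3 \right)} 170 = \frac{-3 - 3 + 2 \left(-3\right)}{7 - 3} \cdot 170 = \frac{-3 - 3 - 6}{4} \cdot 170 = \frac{1}{4} \left(-12\right) 170 = \left(-3\right) 170 = -510$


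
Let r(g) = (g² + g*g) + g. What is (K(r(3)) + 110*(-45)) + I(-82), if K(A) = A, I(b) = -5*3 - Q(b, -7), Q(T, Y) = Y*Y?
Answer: -4993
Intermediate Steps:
Q(T, Y) = Y²
I(b) = -64 (I(b) = -5*3 - 1*(-7)² = -15 - 1*49 = -15 - 49 = -64)
r(g) = g + 2*g² (r(g) = (g² + g²) + g = 2*g² + g = g + 2*g²)
(K(r(3)) + 110*(-45)) + I(-82) = (3*(1 + 2*3) + 110*(-45)) - 64 = (3*(1 + 6) - 4950) - 64 = (3*7 - 4950) - 64 = (21 - 4950) - 64 = -4929 - 64 = -4993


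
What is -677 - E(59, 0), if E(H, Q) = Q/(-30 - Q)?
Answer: -677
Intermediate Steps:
-677 - E(59, 0) = -677 - (-1)*0/(30 + 0) = -677 - (-1)*0/30 = -677 - 1*0 = -677 + 0 = -677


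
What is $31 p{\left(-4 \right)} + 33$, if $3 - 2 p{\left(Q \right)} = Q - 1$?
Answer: $157$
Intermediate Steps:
$p{\left(Q \right)} = 2 - \frac{Q}{2}$ ($p{\left(Q \right)} = \frac{3}{2} - \frac{Q - 1}{2} = \frac{3}{2} - \frac{-1 + Q}{2} = \frac{3}{2} - \left(- \frac{1}{2} + \frac{Q}{2}\right) = 2 - \frac{Q}{2}$)
$31 p{\left(-4 \right)} + 33 = 31 \left(2 - -2\right) + 33 = 31 \left(2 + 2\right) + 33 = 31 \cdot 4 + 33 = 124 + 33 = 157$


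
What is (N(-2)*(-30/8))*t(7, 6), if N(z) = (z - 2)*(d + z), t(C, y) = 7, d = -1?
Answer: -315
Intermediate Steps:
N(z) = (-1 + z)*(-2 + z) (N(z) = (z - 2)*(-1 + z) = (-2 + z)*(-1 + z) = (-1 + z)*(-2 + z))
(N(-2)*(-30/8))*t(7, 6) = ((2 + (-2)**2 - 3*(-2))*(-30/8))*7 = ((2 + 4 + 6)*(-30*1/8))*7 = (12*(-15/4))*7 = -45*7 = -315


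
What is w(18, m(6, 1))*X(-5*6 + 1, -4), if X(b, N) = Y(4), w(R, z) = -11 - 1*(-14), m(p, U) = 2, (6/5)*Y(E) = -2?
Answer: -5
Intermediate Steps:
Y(E) = -5/3 (Y(E) = (⅚)*(-2) = -5/3)
w(R, z) = 3 (w(R, z) = -11 + 14 = 3)
X(b, N) = -5/3
w(18, m(6, 1))*X(-5*6 + 1, -4) = 3*(-5/3) = -5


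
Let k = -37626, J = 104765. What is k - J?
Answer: -142391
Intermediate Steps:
k - J = -37626 - 1*104765 = -37626 - 104765 = -142391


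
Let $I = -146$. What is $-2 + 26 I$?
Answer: $-3798$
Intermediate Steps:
$-2 + 26 I = -2 + 26 \left(-146\right) = -2 - 3796 = -3798$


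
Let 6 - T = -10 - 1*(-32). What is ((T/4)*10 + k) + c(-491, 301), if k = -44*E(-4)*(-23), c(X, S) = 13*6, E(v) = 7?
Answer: 7122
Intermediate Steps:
c(X, S) = 78
k = 7084 (k = -44*7*(-23) = -308*(-23) = 7084)
T = -16 (T = 6 - (-10 - 1*(-32)) = 6 - (-10 + 32) = 6 - 1*22 = 6 - 22 = -16)
((T/4)*10 + k) + c(-491, 301) = ((-16/4)*10 + 7084) + 78 = (((1/4)*(-16))*10 + 7084) + 78 = (-4*10 + 7084) + 78 = (-40 + 7084) + 78 = 7044 + 78 = 7122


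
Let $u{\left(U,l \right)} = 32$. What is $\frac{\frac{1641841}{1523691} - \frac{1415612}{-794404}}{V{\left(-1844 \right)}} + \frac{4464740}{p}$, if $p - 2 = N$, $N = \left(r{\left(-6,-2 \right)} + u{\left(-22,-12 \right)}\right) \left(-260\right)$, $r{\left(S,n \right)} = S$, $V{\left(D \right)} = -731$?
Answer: $- \frac{37985785097691309052}{57496386289232943} \approx -660.66$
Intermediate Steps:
$N = -6760$ ($N = \left(-6 + 32\right) \left(-260\right) = 26 \left(-260\right) = -6760$)
$p = -6758$ ($p = 2 - 6760 = -6758$)
$\frac{\frac{1641841}{1523691} - \frac{1415612}{-794404}}{V{\left(-1844 \right)}} + \frac{4464740}{p} = \frac{\frac{1641841}{1523691} - \frac{1415612}{-794404}}{-731} + \frac{4464740}{-6758} = \left(1641841 \cdot \frac{1}{1523691} - - \frac{353903}{198601}\right) \left(- \frac{1}{731}\right) + 4464740 \left(- \frac{1}{6758}\right) = \left(\frac{1641841}{1523691} + \frac{353903}{198601}\right) \left(- \frac{1}{731}\right) - \frac{2232370}{3379} = \frac{66562313878}{23277427407} \left(- \frac{1}{731}\right) - \frac{2232370}{3379} = - \frac{66562313878}{17015799434517} - \frac{2232370}{3379} = - \frac{37985785097691309052}{57496386289232943}$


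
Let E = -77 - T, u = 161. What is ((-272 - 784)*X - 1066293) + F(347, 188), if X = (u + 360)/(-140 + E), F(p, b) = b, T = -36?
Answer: -192414829/181 ≈ -1.0631e+6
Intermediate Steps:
E = -41 (E = -77 - 1*(-36) = -77 + 36 = -41)
X = -521/181 (X = (161 + 360)/(-140 - 41) = 521/(-181) = 521*(-1/181) = -521/181 ≈ -2.8785)
((-272 - 784)*X - 1066293) + F(347, 188) = ((-272 - 784)*(-521/181) - 1066293) + 188 = (-1056*(-521/181) - 1066293) + 188 = (550176/181 - 1066293) + 188 = -192448857/181 + 188 = -192414829/181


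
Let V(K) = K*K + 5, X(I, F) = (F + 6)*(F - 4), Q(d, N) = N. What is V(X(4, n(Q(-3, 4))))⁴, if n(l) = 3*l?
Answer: 185062645411624561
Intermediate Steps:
X(I, F) = (-4 + F)*(6 + F) (X(I, F) = (6 + F)*(-4 + F) = (-4 + F)*(6 + F))
V(K) = 5 + K² (V(K) = K² + 5 = 5 + K²)
V(X(4, n(Q(-3, 4))))⁴ = (5 + (-24 + (3*4)² + 2*(3*4))²)⁴ = (5 + (-24 + 12² + 2*12)²)⁴ = (5 + (-24 + 144 + 24)²)⁴ = (5 + 144²)⁴ = (5 + 20736)⁴ = 20741⁴ = 185062645411624561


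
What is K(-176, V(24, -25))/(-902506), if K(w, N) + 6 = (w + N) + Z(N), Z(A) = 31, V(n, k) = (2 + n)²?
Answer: -525/902506 ≈ -0.00058171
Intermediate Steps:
K(w, N) = 25 + N + w (K(w, N) = -6 + ((w + N) + 31) = -6 + ((N + w) + 31) = -6 + (31 + N + w) = 25 + N + w)
K(-176, V(24, -25))/(-902506) = (25 + (2 + 24)² - 176)/(-902506) = (25 + 26² - 176)*(-1/902506) = (25 + 676 - 176)*(-1/902506) = 525*(-1/902506) = -525/902506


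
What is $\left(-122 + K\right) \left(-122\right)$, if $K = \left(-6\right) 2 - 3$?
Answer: $16714$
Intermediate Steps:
$K = -15$ ($K = -12 - 3 = -15$)
$\left(-122 + K\right) \left(-122\right) = \left(-122 - 15\right) \left(-122\right) = \left(-137\right) \left(-122\right) = 16714$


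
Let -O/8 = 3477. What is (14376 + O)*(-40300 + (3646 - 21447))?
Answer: 780877440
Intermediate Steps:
O = -27816 (O = -8*3477 = -27816)
(14376 + O)*(-40300 + (3646 - 21447)) = (14376 - 27816)*(-40300 + (3646 - 21447)) = -13440*(-40300 - 17801) = -13440*(-58101) = 780877440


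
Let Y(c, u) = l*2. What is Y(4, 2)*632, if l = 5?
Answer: 6320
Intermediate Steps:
Y(c, u) = 10 (Y(c, u) = 5*2 = 10)
Y(4, 2)*632 = 10*632 = 6320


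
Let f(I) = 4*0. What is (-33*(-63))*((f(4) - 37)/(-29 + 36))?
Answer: -10989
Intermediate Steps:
f(I) = 0
(-33*(-63))*((f(4) - 37)/(-29 + 36)) = (-33*(-63))*((0 - 37)/(-29 + 36)) = 2079*(-37/7) = -10989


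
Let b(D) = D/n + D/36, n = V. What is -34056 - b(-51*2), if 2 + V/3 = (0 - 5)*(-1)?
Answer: -204251/6 ≈ -34042.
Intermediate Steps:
V = 9 (V = -6 + 3*((0 - 5)*(-1)) = -6 + 3*(-5*(-1)) = -6 + 3*5 = -6 + 15 = 9)
n = 9
b(D) = 5*D/36 (b(D) = D/9 + D/36 = 5*D/36)
-34056 - b(-51*2) = -34056 - 5*(-51*2)/36 = -34056 - 5*(-102)/36 = -34056 - 1*(-85/6) = -34056 + 85/6 = -204251/6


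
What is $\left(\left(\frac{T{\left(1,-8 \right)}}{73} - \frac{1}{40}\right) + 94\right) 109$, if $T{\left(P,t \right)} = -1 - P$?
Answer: $\frac{29901643}{2920} \approx 10240.0$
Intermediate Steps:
$\left(\left(\frac{T{\left(1,-8 \right)}}{73} - \frac{1}{40}\right) + 94\right) 109 = \left(\left(\frac{-1 - 1}{73} - \frac{1}{40}\right) + 94\right) 109 = \left(\left(\left(-1 - 1\right) \frac{1}{73} - \frac{1}{40}\right) + 94\right) 109 = \left(\left(\left(-2\right) \frac{1}{73} - \frac{1}{40}\right) + 94\right) 109 = \left(\left(- \frac{2}{73} - \frac{1}{40}\right) + 94\right) 109 = \left(- \frac{153}{2920} + 94\right) 109 = \frac{274327}{2920} \cdot 109 = \frac{29901643}{2920}$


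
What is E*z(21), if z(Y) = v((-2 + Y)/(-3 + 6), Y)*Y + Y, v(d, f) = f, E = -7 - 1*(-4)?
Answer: -1386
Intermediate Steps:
E = -3 (E = -7 + 4 = -3)
z(Y) = Y + Y² (z(Y) = Y*Y + Y = Y² + Y = Y + Y²)
E*z(21) = -63*(1 + 21) = -63*22 = -3*462 = -1386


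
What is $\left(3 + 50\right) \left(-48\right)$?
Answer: $-2544$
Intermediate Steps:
$\left(3 + 50\right) \left(-48\right) = 53 \left(-48\right) = -2544$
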